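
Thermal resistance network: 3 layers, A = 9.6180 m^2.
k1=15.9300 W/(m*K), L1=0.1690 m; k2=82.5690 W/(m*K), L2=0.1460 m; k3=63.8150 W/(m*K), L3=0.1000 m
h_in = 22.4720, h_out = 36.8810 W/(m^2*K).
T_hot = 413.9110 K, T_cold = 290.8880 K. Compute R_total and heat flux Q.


R_conv_in = 1/(22.4720*9.6180) = 0.0046
R_1 = 0.1690/(15.9300*9.6180) = 0.0011
R_2 = 0.1460/(82.5690*9.6180) = 0.0002
R_3 = 0.1000/(63.8150*9.6180) = 0.0002
R_conv_out = 1/(36.8810*9.6180) = 0.0028
R_total = 0.0089 K/W
Q = 123.0230 / 0.0089 = 13829.5919 W

R_total = 0.0089 K/W, Q = 13829.5919 W


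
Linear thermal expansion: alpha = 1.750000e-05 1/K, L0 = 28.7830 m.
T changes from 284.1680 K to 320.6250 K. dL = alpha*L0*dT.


dT = 36.4570 K
dL = 1.750000e-05 * 28.7830 * 36.4570 = 0.018363 m
L_final = 28.801363 m

dL = 0.018363 m


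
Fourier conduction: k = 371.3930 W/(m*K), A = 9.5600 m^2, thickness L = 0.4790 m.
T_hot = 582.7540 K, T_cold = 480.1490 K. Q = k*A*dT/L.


dT = 102.6050 K
Q = 371.3930 * 9.5600 * 102.6050 / 0.4790 = 760544.4781 W

760544.4781 W


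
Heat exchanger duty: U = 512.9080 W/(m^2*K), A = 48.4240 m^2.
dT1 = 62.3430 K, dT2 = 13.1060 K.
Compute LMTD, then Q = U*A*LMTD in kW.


LMTD = 31.5707 K
Q = 512.9080 * 48.4240 * 31.5707 = 784122.1293 W = 784.1221 kW

784.1221 kW


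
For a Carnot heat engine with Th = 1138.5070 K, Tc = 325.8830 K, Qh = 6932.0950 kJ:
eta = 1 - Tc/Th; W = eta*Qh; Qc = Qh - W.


eta = 1 - 325.8830/1138.5070 = 0.7138
W = 0.7138 * 6932.0950 = 4947.8719 kJ
Qc = 6932.0950 - 4947.8719 = 1984.2231 kJ

eta = 71.3763%, W = 4947.8719 kJ, Qc = 1984.2231 kJ


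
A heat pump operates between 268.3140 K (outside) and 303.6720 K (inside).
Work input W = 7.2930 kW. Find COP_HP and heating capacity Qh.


COP = 303.6720 / 35.3580 = 8.5885
Qh = 8.5885 * 7.2930 = 62.6359 kW

COP = 8.5885, Qh = 62.6359 kW


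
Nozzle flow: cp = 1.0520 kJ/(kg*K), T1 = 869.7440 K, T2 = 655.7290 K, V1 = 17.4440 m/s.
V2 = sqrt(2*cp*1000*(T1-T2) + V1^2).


dT = 214.0150 K
2*cp*1000*dT = 450287.5600
V1^2 = 304.2931
V2 = sqrt(450591.8531) = 671.2614 m/s

671.2614 m/s


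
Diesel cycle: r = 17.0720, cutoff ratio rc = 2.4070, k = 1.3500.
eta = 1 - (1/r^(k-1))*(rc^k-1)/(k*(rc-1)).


r^(k-1) = 2.6996
rc^k = 3.2734
eta = 0.5567 = 55.6658%

55.6658%


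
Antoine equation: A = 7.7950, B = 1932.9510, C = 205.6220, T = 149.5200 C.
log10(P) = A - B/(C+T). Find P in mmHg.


C+T = 355.1420
B/(C+T) = 5.4428
log10(P) = 7.7950 - 5.4428 = 2.3522
P = 10^2.3522 = 225.0322 mmHg

225.0322 mmHg


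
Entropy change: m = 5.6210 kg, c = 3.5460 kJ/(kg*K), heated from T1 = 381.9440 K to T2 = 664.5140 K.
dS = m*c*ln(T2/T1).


T2/T1 = 1.7398
ln(T2/T1) = 0.5538
dS = 5.6210 * 3.5460 * 0.5538 = 11.0380 kJ/K

11.0380 kJ/K


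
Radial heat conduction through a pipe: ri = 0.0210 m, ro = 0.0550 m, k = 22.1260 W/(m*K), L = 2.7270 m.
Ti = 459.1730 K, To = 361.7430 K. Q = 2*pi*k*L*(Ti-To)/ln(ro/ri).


dT = 97.4300 K
ln(ro/ri) = 0.9628
Q = 2*pi*22.1260*2.7270*97.4300 / 0.9628 = 38363.6294 W

38363.6294 W


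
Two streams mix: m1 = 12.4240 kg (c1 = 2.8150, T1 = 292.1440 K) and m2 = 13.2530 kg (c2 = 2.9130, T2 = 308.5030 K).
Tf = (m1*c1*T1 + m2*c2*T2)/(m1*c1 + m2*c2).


num = 22127.3791
den = 73.5795
Tf = 300.7273 K

300.7273 K


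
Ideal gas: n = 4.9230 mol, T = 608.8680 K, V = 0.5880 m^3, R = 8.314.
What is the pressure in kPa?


P = nRT/V = 4.9230 * 8.314 * 608.8680 / 0.5880
= 24920.8589 / 0.5880 = 42382.4130 Pa = 42.3824 kPa

42.3824 kPa


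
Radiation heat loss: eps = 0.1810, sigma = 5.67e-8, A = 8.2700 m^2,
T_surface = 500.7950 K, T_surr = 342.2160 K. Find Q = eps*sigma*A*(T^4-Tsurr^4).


T^4 = 6.2898e+10
Tsurr^4 = 1.3715e+10
Q = 0.1810 * 5.67e-8 * 8.2700 * 4.9183e+10 = 4174.3091 W

4174.3091 W


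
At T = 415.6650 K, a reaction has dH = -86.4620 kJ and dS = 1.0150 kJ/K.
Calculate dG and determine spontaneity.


T*dS = 415.6650 * 1.0150 = 421.9000 kJ
dG = -86.4620 - 421.9000 = -508.3620 kJ (spontaneous)

dG = -508.3620 kJ, spontaneous


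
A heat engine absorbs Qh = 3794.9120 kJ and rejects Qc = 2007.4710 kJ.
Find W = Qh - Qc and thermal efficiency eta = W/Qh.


W = 3794.9120 - 2007.4710 = 1787.4410 kJ
eta = 1787.4410 / 3794.9120 = 0.4710 = 47.1010%

W = 1787.4410 kJ, eta = 47.1010%


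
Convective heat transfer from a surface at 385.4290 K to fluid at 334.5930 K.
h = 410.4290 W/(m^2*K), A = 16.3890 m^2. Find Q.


dT = 50.8360 K
Q = 410.4290 * 16.3890 * 50.8360 = 341949.4155 W

341949.4155 W


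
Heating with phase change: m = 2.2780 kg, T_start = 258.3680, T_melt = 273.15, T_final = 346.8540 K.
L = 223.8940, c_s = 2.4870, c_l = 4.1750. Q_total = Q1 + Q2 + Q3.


Q1 (sensible, solid) = 2.2780 * 2.4870 * 14.7820 = 83.7457 kJ
Q2 (latent) = 2.2780 * 223.8940 = 510.0305 kJ
Q3 (sensible, liquid) = 2.2780 * 4.1750 * 73.7040 = 700.9729 kJ
Q_total = 1294.7492 kJ

1294.7492 kJ


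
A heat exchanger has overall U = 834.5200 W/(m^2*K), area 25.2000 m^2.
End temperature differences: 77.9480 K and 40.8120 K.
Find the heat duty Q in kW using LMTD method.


LMTD = 57.3914 K
Q = 834.5200 * 25.2000 * 57.3914 = 1206935.2712 W = 1206.9353 kW

1206.9353 kW


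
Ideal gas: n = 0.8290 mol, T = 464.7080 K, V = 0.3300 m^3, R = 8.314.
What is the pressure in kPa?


P = nRT/V = 0.8290 * 8.314 * 464.7080 / 0.3300
= 3202.9097 / 0.3300 = 9705.7871 Pa = 9.7058 kPa

9.7058 kPa


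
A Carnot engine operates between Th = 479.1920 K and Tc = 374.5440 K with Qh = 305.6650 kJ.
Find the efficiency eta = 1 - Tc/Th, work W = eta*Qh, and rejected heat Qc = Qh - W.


eta = 1 - 374.5440/479.1920 = 0.2184
W = 0.2184 * 305.6650 = 66.7524 kJ
Qc = 305.6650 - 66.7524 = 238.9126 kJ

eta = 21.8384%, W = 66.7524 kJ, Qc = 238.9126 kJ


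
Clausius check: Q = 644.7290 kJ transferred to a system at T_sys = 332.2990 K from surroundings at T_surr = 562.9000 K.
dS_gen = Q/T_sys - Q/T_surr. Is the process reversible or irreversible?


dS_sys = 644.7290/332.2990 = 1.9402 kJ/K
dS_surr = -644.7290/562.9000 = -1.1454 kJ/K
dS_gen = 1.9402 - 1.1454 = 0.7948 kJ/K (irreversible)

dS_gen = 0.7948 kJ/K, irreversible


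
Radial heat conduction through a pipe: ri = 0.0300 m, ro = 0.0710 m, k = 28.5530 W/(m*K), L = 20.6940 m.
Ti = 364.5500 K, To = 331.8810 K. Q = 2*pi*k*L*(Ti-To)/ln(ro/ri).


dT = 32.6690 K
ln(ro/ri) = 0.8615
Q = 2*pi*28.5530*20.6940*32.6690 / 0.8615 = 140787.9360 W

140787.9360 W


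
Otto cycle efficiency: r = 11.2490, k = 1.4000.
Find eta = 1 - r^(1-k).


r^(k-1) = 2.6330
eta = 1 - 1/2.6330 = 0.6202 = 62.0200%

62.0200%


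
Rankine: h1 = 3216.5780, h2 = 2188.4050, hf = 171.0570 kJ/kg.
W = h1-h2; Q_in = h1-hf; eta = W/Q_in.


W = 1028.1730 kJ/kg
Q_in = 3045.5210 kJ/kg
eta = 0.3376 = 33.7602%

eta = 33.7602%


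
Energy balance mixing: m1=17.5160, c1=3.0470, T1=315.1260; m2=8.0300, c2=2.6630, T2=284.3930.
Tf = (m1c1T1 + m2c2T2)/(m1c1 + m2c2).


num = 22900.0978
den = 74.7551
Tf = 306.3348 K

306.3348 K


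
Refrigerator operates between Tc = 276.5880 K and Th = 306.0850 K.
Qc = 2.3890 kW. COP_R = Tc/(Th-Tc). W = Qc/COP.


COP = 276.5880 / 29.4970 = 9.3768
W = 2.3890 / 9.3768 = 0.2548 kW

COP = 9.3768, W = 0.2548 kW


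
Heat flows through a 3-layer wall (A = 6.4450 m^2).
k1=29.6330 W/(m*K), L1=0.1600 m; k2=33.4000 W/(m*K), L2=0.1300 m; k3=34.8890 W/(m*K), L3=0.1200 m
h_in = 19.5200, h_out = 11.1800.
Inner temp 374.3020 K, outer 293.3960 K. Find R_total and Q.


R_conv_in = 1/(19.5200*6.4450) = 0.0079
R_1 = 0.1600/(29.6330*6.4450) = 0.0008
R_2 = 0.1300/(33.4000*6.4450) = 0.0006
R_3 = 0.1200/(34.8890*6.4450) = 0.0005
R_conv_out = 1/(11.1800*6.4450) = 0.0139
R_total = 0.0238 K/W
Q = 80.9060 / 0.0238 = 3399.0788 W

R_total = 0.0238 K/W, Q = 3399.0788 W


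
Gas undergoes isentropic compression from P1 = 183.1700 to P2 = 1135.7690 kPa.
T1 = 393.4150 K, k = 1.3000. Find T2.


(k-1)/k = 0.2308
(P2/P1)^exp = 1.5236
T2 = 393.4150 * 1.5236 = 599.4054 K

599.4054 K


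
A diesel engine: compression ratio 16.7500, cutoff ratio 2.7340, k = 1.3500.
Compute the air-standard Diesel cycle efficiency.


r^(k-1) = 2.6817
rc^k = 3.8876
eta = 0.5400 = 54.0014%

54.0014%


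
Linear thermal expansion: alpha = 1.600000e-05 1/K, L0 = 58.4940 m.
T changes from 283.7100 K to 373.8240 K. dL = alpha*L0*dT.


dT = 90.1140 K
dL = 1.600000e-05 * 58.4940 * 90.1140 = 0.084338 m
L_final = 58.578338 m

dL = 0.084338 m


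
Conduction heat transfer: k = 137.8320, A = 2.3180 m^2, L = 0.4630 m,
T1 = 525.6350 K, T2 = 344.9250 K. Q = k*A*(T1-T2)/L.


dT = 180.7100 K
Q = 137.8320 * 2.3180 * 180.7100 / 0.4630 = 124699.4921 W

124699.4921 W


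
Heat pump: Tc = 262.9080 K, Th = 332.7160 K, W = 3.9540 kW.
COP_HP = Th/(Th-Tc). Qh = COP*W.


COP = 332.7160 / 69.8080 = 4.7662
Qh = 4.7662 * 3.9540 = 18.8454 kW

COP = 4.7662, Qh = 18.8454 kW


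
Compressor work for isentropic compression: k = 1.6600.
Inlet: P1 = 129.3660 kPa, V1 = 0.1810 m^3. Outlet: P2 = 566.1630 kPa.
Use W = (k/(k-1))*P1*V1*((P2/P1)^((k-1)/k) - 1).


(k-1)/k = 0.3976
(P2/P1)^exp = 1.7985
W = 2.5152 * 129.3660 * 0.1810 * (1.7985 - 1) = 47.0243 kJ

47.0243 kJ


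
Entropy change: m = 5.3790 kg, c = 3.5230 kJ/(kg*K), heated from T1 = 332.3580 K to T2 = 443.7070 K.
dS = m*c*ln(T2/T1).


T2/T1 = 1.3350
ln(T2/T1) = 0.2890
dS = 5.3790 * 3.5230 * 0.2890 = 5.4757 kJ/K

5.4757 kJ/K


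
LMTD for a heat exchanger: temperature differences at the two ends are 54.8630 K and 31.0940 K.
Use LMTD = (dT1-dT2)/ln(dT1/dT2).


dT1/dT2 = 1.7644
ln(dT1/dT2) = 0.5678
LMTD = 23.7690 / 0.5678 = 41.8598 K

41.8598 K


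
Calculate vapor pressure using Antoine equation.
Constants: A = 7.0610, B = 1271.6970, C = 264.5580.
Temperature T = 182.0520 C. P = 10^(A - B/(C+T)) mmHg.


C+T = 446.6100
B/(C+T) = 2.8474
log10(P) = 7.0610 - 2.8474 = 4.2136
P = 10^4.2136 = 16351.4368 mmHg

16351.4368 mmHg


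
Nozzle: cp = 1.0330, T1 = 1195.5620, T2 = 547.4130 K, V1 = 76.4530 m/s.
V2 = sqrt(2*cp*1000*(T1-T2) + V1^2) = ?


dT = 648.1490 K
2*cp*1000*dT = 1339075.8340
V1^2 = 5845.0612
V2 = sqrt(1344920.8952) = 1159.7072 m/s

1159.7072 m/s


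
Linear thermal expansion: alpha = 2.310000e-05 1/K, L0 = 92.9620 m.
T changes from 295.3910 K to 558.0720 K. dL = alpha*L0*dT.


dT = 262.6810 K
dL = 2.310000e-05 * 92.9620 * 262.6810 = 0.564087 m
L_final = 93.526087 m

dL = 0.564087 m


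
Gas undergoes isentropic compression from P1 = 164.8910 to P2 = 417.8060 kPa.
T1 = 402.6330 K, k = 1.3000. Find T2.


(k-1)/k = 0.2308
(P2/P1)^exp = 1.2393
T2 = 402.6330 * 1.2393 = 498.9866 K

498.9866 K


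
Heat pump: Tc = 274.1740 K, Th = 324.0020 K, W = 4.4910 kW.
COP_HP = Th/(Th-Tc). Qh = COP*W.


COP = 324.0020 / 49.8280 = 6.5024
Qh = 6.5024 * 4.4910 = 29.2023 kW

COP = 6.5024, Qh = 29.2023 kW


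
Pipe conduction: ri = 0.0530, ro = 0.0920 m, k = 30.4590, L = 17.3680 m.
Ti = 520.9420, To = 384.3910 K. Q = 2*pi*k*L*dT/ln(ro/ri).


dT = 136.5510 K
ln(ro/ri) = 0.5515
Q = 2*pi*30.4590*17.3680*136.5510 / 0.5515 = 822995.2247 W

822995.2247 W


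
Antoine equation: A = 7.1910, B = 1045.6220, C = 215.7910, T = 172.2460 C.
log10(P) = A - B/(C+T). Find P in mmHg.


C+T = 388.0370
B/(C+T) = 2.6946
log10(P) = 7.1910 - 2.6946 = 4.4964
P = 10^4.4964 = 31358.4727 mmHg

31358.4727 mmHg


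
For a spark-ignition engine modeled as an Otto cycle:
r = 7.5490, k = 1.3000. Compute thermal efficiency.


r^(k-1) = 1.8339
eta = 1 - 1/1.8339 = 0.4547 = 45.4703%

45.4703%


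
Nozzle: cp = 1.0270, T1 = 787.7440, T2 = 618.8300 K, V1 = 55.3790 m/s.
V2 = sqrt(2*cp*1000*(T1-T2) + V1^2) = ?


dT = 168.9140 K
2*cp*1000*dT = 346949.3560
V1^2 = 3066.8336
V2 = sqrt(350016.1896) = 591.6217 m/s

591.6217 m/s


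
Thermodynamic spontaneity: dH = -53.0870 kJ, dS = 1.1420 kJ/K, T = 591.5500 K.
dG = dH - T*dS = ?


T*dS = 591.5500 * 1.1420 = 675.5501 kJ
dG = -53.0870 - 675.5501 = -728.6371 kJ (spontaneous)

dG = -728.6371 kJ, spontaneous


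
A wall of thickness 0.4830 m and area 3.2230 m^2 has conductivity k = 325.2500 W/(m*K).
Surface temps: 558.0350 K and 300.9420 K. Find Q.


dT = 257.0930 K
Q = 325.2500 * 3.2230 * 257.0930 / 0.4830 = 557982.6974 W

557982.6974 W


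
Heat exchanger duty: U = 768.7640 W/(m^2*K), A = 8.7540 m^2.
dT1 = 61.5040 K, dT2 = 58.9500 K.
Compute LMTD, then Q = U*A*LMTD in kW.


LMTD = 60.2180 K
Q = 768.7640 * 8.7540 * 60.2180 = 405252.5124 W = 405.2525 kW

405.2525 kW


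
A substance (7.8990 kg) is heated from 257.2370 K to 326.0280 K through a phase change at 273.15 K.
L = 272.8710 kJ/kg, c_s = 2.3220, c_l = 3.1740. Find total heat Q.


Q1 (sensible, solid) = 7.8990 * 2.3220 * 15.9130 = 291.8679 kJ
Q2 (latent) = 7.8990 * 272.8710 = 2155.4080 kJ
Q3 (sensible, liquid) = 7.8990 * 3.1740 * 52.8780 = 1325.7269 kJ
Q_total = 3773.0028 kJ

3773.0028 kJ


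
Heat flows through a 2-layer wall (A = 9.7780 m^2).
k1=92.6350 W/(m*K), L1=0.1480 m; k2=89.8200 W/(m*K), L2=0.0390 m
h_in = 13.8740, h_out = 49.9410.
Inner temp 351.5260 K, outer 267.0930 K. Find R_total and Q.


R_conv_in = 1/(13.8740*9.7780) = 0.0074
R_1 = 0.1480/(92.6350*9.7780) = 0.0002
R_2 = 0.0390/(89.8200*9.7780) = 4.4406e-05
R_conv_out = 1/(49.9410*9.7780) = 0.0020
R_total = 0.0096 K/W
Q = 84.4330 / 0.0096 = 8770.4412 W

R_total = 0.0096 K/W, Q = 8770.4412 W


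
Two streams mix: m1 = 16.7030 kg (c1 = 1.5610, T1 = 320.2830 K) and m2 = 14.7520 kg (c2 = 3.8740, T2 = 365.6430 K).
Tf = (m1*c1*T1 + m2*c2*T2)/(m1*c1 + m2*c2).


num = 29247.0838
den = 83.2226
Tf = 351.4319 K

351.4319 K


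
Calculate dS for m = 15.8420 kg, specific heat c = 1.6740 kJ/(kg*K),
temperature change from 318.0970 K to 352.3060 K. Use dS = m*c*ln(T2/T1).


T2/T1 = 1.1075
ln(T2/T1) = 0.1021
dS = 15.8420 * 1.6740 * 0.1021 = 2.7088 kJ/K

2.7088 kJ/K


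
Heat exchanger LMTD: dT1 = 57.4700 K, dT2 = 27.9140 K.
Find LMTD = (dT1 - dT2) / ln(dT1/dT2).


dT1/dT2 = 2.0588
ln(dT1/dT2) = 0.7221
LMTD = 29.5560 / 0.7221 = 40.9287 K

40.9287 K


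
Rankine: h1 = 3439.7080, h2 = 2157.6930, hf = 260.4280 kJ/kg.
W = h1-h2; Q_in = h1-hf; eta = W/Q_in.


W = 1282.0150 kJ/kg
Q_in = 3179.2800 kJ/kg
eta = 0.4032 = 40.3241%

eta = 40.3241%


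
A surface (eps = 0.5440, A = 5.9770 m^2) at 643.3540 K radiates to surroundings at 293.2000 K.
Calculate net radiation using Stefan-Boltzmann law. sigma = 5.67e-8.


T^4 = 1.7132e+11
Tsurr^4 = 7.3902e+09
Q = 0.5440 * 5.67e-8 * 5.9770 * 1.6393e+11 = 30221.4106 W

30221.4106 W


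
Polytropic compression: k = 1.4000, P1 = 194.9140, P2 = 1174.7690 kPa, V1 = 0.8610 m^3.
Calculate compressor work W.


(k-1)/k = 0.2857
(P2/P1)^exp = 1.6707
W = 3.5000 * 194.9140 * 0.8610 * (1.6707 - 1) = 393.9286 kJ

393.9286 kJ


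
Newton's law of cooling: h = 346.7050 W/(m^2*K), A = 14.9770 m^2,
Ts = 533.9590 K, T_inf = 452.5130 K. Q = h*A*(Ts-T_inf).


dT = 81.4460 K
Q = 346.7050 * 14.9770 * 81.4460 = 422916.5635 W

422916.5635 W


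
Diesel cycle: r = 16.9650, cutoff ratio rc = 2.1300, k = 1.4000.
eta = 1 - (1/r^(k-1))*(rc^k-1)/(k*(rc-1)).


r^(k-1) = 3.1033
rc^k = 2.8822
eta = 0.6166 = 61.6603%

61.6603%


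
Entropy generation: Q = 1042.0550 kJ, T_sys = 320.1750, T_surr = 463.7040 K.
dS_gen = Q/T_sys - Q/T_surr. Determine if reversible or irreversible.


dS_sys = 1042.0550/320.1750 = 3.2546 kJ/K
dS_surr = -1042.0550/463.7040 = -2.2472 kJ/K
dS_gen = 3.2546 - 2.2472 = 1.0074 kJ/K (irreversible)

dS_gen = 1.0074 kJ/K, irreversible


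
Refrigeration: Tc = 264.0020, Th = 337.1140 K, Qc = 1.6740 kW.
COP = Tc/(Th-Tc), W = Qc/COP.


COP = 264.0020 / 73.1120 = 3.6109
W = 1.6740 / 3.6109 = 0.4636 kW

COP = 3.6109, W = 0.4636 kW


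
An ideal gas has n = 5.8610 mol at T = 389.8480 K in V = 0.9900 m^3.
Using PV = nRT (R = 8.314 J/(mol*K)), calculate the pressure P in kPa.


P = nRT/V = 5.8610 * 8.314 * 389.8480 / 0.9900
= 18996.6514 / 0.9900 = 19188.5367 Pa = 19.1885 kPa

19.1885 kPa


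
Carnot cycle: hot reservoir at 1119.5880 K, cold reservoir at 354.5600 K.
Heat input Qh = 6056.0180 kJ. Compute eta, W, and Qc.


eta = 1 - 354.5600/1119.5880 = 0.6833
W = 0.6833 * 6056.0180 = 4138.1502 kJ
Qc = 6056.0180 - 4138.1502 = 1917.8678 kJ

eta = 68.3312%, W = 4138.1502 kJ, Qc = 1917.8678 kJ


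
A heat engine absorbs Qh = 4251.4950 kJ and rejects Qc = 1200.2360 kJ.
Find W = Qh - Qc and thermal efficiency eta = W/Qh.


W = 4251.4950 - 1200.2360 = 3051.2590 kJ
eta = 3051.2590 / 4251.4950 = 0.7177 = 71.7691%

W = 3051.2590 kJ, eta = 71.7691%


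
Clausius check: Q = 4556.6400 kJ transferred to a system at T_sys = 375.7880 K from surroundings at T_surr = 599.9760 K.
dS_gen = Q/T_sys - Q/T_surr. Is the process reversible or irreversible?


dS_sys = 4556.6400/375.7880 = 12.1256 kJ/K
dS_surr = -4556.6400/599.9760 = -7.5947 kJ/K
dS_gen = 12.1256 - 7.5947 = 4.5309 kJ/K (irreversible)

dS_gen = 4.5309 kJ/K, irreversible


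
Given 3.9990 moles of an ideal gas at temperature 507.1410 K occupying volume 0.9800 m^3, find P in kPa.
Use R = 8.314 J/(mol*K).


P = nRT/V = 3.9990 * 8.314 * 507.1410 / 0.9800
= 16861.2647 / 0.9800 = 17205.3722 Pa = 17.2054 kPa

17.2054 kPa


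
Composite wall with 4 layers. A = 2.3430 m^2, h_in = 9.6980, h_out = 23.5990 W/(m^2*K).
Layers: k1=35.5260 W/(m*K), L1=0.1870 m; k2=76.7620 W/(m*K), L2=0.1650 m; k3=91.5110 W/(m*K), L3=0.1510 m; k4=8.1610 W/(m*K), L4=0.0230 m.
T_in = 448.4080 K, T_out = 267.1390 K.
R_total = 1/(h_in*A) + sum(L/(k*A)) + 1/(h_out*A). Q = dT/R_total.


R_conv_in = 1/(9.6980*2.3430) = 0.0440
R_1 = 0.1870/(35.5260*2.3430) = 0.0022
R_2 = 0.1650/(76.7620*2.3430) = 0.0009
R_3 = 0.1510/(91.5110*2.3430) = 0.0007
R_4 = 0.0230/(8.1610*2.3430) = 0.0012
R_conv_out = 1/(23.5990*2.3430) = 0.0181
R_total = 0.0672 K/W
Q = 181.2690 / 0.0672 = 2698.8141 W

R_total = 0.0672 K/W, Q = 2698.8141 W


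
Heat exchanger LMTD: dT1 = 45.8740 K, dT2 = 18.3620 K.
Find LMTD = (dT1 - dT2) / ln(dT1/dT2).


dT1/dT2 = 2.4983
ln(dT1/dT2) = 0.9156
LMTD = 27.5120 / 0.9156 = 30.0476 K

30.0476 K


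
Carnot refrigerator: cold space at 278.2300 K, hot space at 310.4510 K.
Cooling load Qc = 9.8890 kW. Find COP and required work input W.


COP = 278.2300 / 32.2210 = 8.6351
W = 9.8890 / 8.6351 = 1.1452 kW

COP = 8.6351, W = 1.1452 kW


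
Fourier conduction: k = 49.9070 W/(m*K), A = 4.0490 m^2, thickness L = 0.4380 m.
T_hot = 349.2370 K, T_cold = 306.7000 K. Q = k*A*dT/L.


dT = 42.5370 K
Q = 49.9070 * 4.0490 * 42.5370 / 0.4380 = 19624.6531 W

19624.6531 W


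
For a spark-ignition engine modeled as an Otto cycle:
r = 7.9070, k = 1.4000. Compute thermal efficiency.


r^(k-1) = 2.2867
eta = 1 - 1/2.2867 = 0.5627 = 56.2684%

56.2684%


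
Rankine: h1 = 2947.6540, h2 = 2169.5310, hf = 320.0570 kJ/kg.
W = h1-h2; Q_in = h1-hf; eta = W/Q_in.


W = 778.1230 kJ/kg
Q_in = 2627.5970 kJ/kg
eta = 0.2961 = 29.6135%

eta = 29.6135%


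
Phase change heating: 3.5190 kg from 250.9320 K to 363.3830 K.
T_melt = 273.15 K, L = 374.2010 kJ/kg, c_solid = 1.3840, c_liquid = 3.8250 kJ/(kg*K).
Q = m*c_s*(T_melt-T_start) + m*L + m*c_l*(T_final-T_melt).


Q1 (sensible, solid) = 3.5190 * 1.3840 * 22.2180 = 108.2082 kJ
Q2 (latent) = 3.5190 * 374.2010 = 1316.8133 kJ
Q3 (sensible, liquid) = 3.5190 * 3.8250 * 90.2330 = 1214.5520 kJ
Q_total = 2639.5735 kJ

2639.5735 kJ


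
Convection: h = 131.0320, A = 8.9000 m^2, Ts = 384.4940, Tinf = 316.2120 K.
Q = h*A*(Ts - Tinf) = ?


dT = 68.2820 K
Q = 131.0320 * 8.9000 * 68.2820 = 79629.4305 W

79629.4305 W


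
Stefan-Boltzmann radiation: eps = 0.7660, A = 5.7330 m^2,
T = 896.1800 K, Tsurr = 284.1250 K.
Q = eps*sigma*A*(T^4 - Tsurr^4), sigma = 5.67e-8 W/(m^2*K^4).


T^4 = 6.4503e+11
Tsurr^4 = 6.5169e+09
Q = 0.7660 * 5.67e-8 * 5.7330 * 6.3851e+11 = 158988.1306 W

158988.1306 W


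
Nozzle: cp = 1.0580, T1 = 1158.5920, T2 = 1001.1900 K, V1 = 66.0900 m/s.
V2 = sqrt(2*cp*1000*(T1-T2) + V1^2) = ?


dT = 157.4020 K
2*cp*1000*dT = 333062.6320
V1^2 = 4367.8881
V2 = sqrt(337430.5201) = 580.8877 m/s

580.8877 m/s


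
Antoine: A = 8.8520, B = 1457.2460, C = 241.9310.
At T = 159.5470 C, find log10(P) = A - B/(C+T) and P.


C+T = 401.4780
B/(C+T) = 3.6297
log10(P) = 8.8520 - 3.6297 = 5.2223
P = 10^5.2223 = 166838.6832 mmHg

166838.6832 mmHg


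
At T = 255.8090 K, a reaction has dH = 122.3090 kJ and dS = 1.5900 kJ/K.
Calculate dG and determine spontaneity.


T*dS = 255.8090 * 1.5900 = 406.7363 kJ
dG = 122.3090 - 406.7363 = -284.4273 kJ (spontaneous)

dG = -284.4273 kJ, spontaneous


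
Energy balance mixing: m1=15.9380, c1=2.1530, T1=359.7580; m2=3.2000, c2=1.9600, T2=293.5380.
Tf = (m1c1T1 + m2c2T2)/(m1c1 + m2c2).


num = 14185.9913
den = 40.5865
Tf = 349.5248 K

349.5248 K


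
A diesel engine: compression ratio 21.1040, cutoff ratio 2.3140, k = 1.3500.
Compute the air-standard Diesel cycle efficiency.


r^(k-1) = 2.9076
rc^k = 3.1038
eta = 0.5921 = 59.2110%

59.2110%


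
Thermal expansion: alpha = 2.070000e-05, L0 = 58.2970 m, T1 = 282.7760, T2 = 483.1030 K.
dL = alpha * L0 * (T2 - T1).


dT = 200.3270 K
dL = 2.070000e-05 * 58.2970 * 200.3270 = 0.241744 m
L_final = 58.538744 m

dL = 0.241744 m


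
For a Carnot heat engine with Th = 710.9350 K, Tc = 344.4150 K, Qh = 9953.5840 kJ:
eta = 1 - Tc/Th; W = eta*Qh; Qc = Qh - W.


eta = 1 - 344.4150/710.9350 = 0.5155
W = 0.5155 * 9953.5840 = 5131.5347 kJ
Qc = 9953.5840 - 5131.5347 = 4822.0493 kJ

eta = 51.5546%, W = 5131.5347 kJ, Qc = 4822.0493 kJ


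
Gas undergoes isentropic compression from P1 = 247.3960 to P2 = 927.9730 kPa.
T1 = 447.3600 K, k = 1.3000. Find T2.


(k-1)/k = 0.2308
(P2/P1)^exp = 1.3567
T2 = 447.3600 * 1.3567 = 606.9482 K

606.9482 K


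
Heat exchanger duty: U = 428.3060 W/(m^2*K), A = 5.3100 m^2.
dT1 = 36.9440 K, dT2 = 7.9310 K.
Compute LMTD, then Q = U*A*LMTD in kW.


LMTD = 18.8565 K
Q = 428.3060 * 5.3100 * 18.8565 = 42885.3324 W = 42.8853 kW

42.8853 kW


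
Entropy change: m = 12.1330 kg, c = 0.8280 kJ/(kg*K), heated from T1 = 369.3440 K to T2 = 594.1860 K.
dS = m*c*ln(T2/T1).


T2/T1 = 1.6088
ln(T2/T1) = 0.4755
dS = 12.1330 * 0.8280 * 0.4755 = 4.7766 kJ/K

4.7766 kJ/K


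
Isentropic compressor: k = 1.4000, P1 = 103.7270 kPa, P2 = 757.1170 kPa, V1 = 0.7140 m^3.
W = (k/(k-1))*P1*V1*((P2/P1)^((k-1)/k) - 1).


(k-1)/k = 0.2857
(P2/P1)^exp = 1.7646
W = 3.5000 * 103.7270 * 0.7140 * (1.7646 - 1) = 198.1976 kJ

198.1976 kJ


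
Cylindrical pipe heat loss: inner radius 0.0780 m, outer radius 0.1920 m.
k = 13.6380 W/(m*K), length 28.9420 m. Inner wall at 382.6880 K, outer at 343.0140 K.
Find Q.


dT = 39.6740 K
ln(ro/ri) = 0.9008
Q = 2*pi*13.6380*28.9420*39.6740 / 0.9008 = 109230.3165 W

109230.3165 W


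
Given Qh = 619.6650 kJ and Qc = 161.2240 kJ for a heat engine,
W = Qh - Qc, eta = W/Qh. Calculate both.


W = 619.6650 - 161.2240 = 458.4410 kJ
eta = 458.4410 / 619.6650 = 0.7398 = 73.9821%

W = 458.4410 kJ, eta = 73.9821%


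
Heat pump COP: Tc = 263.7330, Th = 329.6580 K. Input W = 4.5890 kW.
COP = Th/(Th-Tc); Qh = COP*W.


COP = 329.6580 / 65.9250 = 5.0005
Qh = 5.0005 * 4.5890 = 22.9473 kW

COP = 5.0005, Qh = 22.9473 kW


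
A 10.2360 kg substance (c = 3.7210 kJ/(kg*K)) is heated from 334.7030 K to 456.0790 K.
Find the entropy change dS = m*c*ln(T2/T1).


T2/T1 = 1.3626
ln(T2/T1) = 0.3094
dS = 10.2360 * 3.7210 * 0.3094 = 11.7853 kJ/K

11.7853 kJ/K


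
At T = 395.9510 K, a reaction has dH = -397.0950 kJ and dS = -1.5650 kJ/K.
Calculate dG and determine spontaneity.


T*dS = 395.9510 * -1.5650 = -619.6633 kJ
dG = -397.0950 + 619.6633 = 222.5683 kJ (non-spontaneous)

dG = 222.5683 kJ, non-spontaneous


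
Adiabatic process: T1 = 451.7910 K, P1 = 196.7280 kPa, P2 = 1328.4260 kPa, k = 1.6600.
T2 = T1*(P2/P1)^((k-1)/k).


(k-1)/k = 0.3976
(P2/P1)^exp = 2.1369
T2 = 451.7910 * 2.1369 = 965.4445 K

965.4445 K


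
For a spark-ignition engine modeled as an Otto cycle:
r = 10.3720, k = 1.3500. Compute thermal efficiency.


r^(k-1) = 2.2675
eta = 1 - 1/2.2675 = 0.5590 = 55.8990%

55.8990%


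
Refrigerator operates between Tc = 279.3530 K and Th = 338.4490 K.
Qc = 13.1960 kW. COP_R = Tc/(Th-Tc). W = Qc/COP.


COP = 279.3530 / 59.0960 = 4.7271
W = 13.1960 / 4.7271 = 2.7916 kW

COP = 4.7271, W = 2.7916 kW


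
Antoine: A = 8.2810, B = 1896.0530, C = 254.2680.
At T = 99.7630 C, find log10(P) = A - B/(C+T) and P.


C+T = 354.0310
B/(C+T) = 5.3556
log10(P) = 8.2810 - 5.3556 = 2.9254
P = 10^2.9254 = 842.1454 mmHg

842.1454 mmHg


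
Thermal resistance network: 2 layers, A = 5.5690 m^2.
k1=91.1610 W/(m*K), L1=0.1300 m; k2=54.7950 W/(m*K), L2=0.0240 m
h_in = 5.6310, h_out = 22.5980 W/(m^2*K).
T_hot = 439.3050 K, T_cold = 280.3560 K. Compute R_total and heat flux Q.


R_conv_in = 1/(5.6310*5.5690) = 0.0319
R_1 = 0.1300/(91.1610*5.5690) = 0.0003
R_2 = 0.0240/(54.7950*5.5690) = 7.8649e-05
R_conv_out = 1/(22.5980*5.5690) = 0.0079
R_total = 0.0402 K/W
Q = 158.9490 / 0.0402 = 3956.9547 W

R_total = 0.0402 K/W, Q = 3956.9547 W


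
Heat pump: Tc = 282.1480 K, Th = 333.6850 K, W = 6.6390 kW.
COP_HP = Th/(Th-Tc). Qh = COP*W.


COP = 333.6850 / 51.5370 = 6.4747
Qh = 6.4747 * 6.6390 = 42.9853 kW

COP = 6.4747, Qh = 42.9853 kW


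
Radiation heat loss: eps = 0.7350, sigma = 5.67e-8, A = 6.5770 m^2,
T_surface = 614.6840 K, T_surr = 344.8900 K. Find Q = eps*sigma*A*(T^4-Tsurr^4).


T^4 = 1.4276e+11
Tsurr^4 = 1.4149e+10
Q = 0.7350 * 5.67e-8 * 6.5770 * 1.2861e+11 = 35251.5273 W

35251.5273 W


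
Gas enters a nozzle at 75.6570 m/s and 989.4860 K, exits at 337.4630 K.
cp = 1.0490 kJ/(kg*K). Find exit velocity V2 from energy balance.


dT = 652.0230 K
2*cp*1000*dT = 1367944.2540
V1^2 = 5723.9816
V2 = sqrt(1373668.2356) = 1172.0359 m/s

1172.0359 m/s


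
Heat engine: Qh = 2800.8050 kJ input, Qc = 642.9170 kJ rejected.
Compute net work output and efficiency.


W = 2800.8050 - 642.9170 = 2157.8880 kJ
eta = 2157.8880 / 2800.8050 = 0.7705 = 77.0453%

W = 2157.8880 kJ, eta = 77.0453%


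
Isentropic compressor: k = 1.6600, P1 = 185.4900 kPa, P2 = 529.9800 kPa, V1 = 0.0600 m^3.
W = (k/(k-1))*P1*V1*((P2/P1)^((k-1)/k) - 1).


(k-1)/k = 0.3976
(P2/P1)^exp = 1.5180
W = 2.5152 * 185.4900 * 0.0600 * (1.5180 - 1) = 14.5004 kJ

14.5004 kJ


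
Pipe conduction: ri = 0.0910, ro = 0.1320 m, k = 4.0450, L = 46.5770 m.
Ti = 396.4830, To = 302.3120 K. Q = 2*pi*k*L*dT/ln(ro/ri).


dT = 94.1710 K
ln(ro/ri) = 0.3719
Q = 2*pi*4.0450*46.5770*94.1710 / 0.3719 = 299717.0029 W

299717.0029 W


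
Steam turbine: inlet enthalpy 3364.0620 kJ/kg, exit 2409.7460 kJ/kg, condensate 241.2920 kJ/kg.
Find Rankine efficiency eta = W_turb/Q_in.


W = 954.3160 kJ/kg
Q_in = 3122.7700 kJ/kg
eta = 0.3056 = 30.5599%

eta = 30.5599%


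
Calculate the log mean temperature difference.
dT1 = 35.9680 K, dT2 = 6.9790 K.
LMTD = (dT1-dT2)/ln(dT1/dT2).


dT1/dT2 = 5.1537
ln(dT1/dT2) = 1.6397
LMTD = 28.9890 / 1.6397 = 17.6792 K

17.6792 K


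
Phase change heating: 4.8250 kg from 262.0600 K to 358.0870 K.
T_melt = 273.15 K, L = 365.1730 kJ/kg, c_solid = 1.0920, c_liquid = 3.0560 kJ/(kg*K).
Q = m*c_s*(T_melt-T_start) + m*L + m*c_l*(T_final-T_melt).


Q1 (sensible, solid) = 4.8250 * 1.0920 * 11.0900 = 58.4321 kJ
Q2 (latent) = 4.8250 * 365.1730 = 1761.9597 kJ
Q3 (sensible, liquid) = 4.8250 * 3.0560 * 84.9370 = 1252.4131 kJ
Q_total = 3072.8049 kJ

3072.8049 kJ


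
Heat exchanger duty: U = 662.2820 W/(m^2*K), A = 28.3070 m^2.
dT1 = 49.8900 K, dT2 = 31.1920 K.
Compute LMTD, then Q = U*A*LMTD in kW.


LMTD = 39.8119 K
Q = 662.2820 * 28.3070 * 39.8119 = 746361.7382 W = 746.3617 kW

746.3617 kW


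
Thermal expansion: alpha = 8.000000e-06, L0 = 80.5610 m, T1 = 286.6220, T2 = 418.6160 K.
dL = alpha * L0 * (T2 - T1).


dT = 131.9940 K
dL = 8.000000e-06 * 80.5610 * 131.9940 = 0.085069 m
L_final = 80.646069 m

dL = 0.085069 m


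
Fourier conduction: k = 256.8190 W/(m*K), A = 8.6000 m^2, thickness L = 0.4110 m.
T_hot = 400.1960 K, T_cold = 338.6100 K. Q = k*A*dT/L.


dT = 61.5860 K
Q = 256.8190 * 8.6000 * 61.5860 / 0.4110 = 330952.5850 W

330952.5850 W


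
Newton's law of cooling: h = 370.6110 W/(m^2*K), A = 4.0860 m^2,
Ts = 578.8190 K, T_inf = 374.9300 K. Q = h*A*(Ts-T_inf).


dT = 203.8890 K
Q = 370.6110 * 4.0860 * 203.8890 = 308752.4862 W

308752.4862 W


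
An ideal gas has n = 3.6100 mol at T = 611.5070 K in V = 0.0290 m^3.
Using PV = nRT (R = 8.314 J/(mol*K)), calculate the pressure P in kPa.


P = nRT/V = 3.6100 * 8.314 * 611.5070 / 0.0290
= 18353.4898 / 0.0290 = 632878.9588 Pa = 632.8790 kPa

632.8790 kPa


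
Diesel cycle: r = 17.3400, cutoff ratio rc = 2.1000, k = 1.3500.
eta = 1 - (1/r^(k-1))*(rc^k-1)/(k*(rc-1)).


r^(k-1) = 2.7144
rc^k = 2.7227
eta = 0.5726 = 57.2624%

57.2624%


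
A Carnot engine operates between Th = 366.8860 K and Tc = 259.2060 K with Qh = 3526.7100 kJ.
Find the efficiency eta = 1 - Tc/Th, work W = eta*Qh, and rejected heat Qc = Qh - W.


eta = 1 - 259.2060/366.8860 = 0.2935
W = 0.2935 * 3526.7100 = 1035.0794 kJ
Qc = 3526.7100 - 1035.0794 = 2491.6306 kJ

eta = 29.3497%, W = 1035.0794 kJ, Qc = 2491.6306 kJ


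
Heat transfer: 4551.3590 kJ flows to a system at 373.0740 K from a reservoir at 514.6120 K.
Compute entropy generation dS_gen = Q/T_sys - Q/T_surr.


dS_sys = 4551.3590/373.0740 = 12.1996 kJ/K
dS_surr = -4551.3590/514.6120 = -8.8443 kJ/K
dS_gen = 12.1996 - 8.8443 = 3.3554 kJ/K (irreversible)

dS_gen = 3.3554 kJ/K, irreversible


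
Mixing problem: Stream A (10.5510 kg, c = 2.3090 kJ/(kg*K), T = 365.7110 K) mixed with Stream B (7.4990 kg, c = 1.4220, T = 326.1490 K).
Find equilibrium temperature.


num = 12387.4614
den = 35.0258
Tf = 353.6664 K

353.6664 K


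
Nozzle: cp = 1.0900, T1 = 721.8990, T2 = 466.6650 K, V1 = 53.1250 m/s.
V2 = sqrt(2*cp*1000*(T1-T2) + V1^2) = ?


dT = 255.2340 K
2*cp*1000*dT = 556410.1200
V1^2 = 2822.2656
V2 = sqrt(559232.3856) = 747.8184 m/s

747.8184 m/s


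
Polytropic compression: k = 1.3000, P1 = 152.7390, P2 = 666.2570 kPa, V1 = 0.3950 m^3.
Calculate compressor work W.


(k-1)/k = 0.2308
(P2/P1)^exp = 1.4048
W = 4.3333 * 152.7390 * 0.3950 * (1.4048 - 1) = 105.8359 kJ

105.8359 kJ


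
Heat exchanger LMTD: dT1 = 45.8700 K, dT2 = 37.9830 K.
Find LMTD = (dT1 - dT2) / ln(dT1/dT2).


dT1/dT2 = 1.2076
ln(dT1/dT2) = 0.1887
LMTD = 7.8870 / 0.1887 = 41.8026 K

41.8026 K


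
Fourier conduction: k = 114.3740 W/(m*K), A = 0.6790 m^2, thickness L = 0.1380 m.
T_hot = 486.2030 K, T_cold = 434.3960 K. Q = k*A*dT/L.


dT = 51.8070 K
Q = 114.3740 * 0.6790 * 51.8070 / 0.1380 = 29154.5567 W

29154.5567 W


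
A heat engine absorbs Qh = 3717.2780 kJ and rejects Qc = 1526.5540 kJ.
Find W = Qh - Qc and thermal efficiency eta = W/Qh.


W = 3717.2780 - 1526.5540 = 2190.7240 kJ
eta = 2190.7240 / 3717.2780 = 0.5893 = 58.9336%

W = 2190.7240 kJ, eta = 58.9336%


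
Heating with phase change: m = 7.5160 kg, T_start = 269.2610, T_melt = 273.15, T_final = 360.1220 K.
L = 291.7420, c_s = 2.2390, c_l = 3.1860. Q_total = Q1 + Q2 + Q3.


Q1 (sensible, solid) = 7.5160 * 2.2390 * 3.8890 = 65.4454 kJ
Q2 (latent) = 7.5160 * 291.7420 = 2192.7329 kJ
Q3 (sensible, liquid) = 7.5160 * 3.1860 * 86.9720 = 2082.6294 kJ
Q_total = 4340.8076 kJ

4340.8076 kJ


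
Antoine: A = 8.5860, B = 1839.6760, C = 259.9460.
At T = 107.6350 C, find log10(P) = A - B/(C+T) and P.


C+T = 367.5810
B/(C+T) = 5.0048
log10(P) = 8.5860 - 5.0048 = 3.5812
P = 10^3.5812 = 3812.2556 mmHg

3812.2556 mmHg


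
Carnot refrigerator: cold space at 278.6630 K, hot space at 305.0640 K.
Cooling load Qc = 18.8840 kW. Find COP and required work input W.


COP = 278.6630 / 26.4010 = 10.5550
W = 18.8840 / 10.5550 = 1.7891 kW

COP = 10.5550, W = 1.7891 kW


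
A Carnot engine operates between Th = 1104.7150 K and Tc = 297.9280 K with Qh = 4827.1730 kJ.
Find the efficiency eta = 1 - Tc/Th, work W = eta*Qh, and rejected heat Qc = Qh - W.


eta = 1 - 297.9280/1104.7150 = 0.7303
W = 0.7303 * 4827.1730 = 3525.3440 kJ
Qc = 4827.1730 - 3525.3440 = 1301.8290 kJ

eta = 73.0312%, W = 3525.3440 kJ, Qc = 1301.8290 kJ


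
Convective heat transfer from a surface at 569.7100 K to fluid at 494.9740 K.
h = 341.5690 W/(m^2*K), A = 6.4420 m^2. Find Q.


dT = 74.7360 K
Q = 341.5690 * 6.4420 * 74.7360 = 164448.1601 W

164448.1601 W


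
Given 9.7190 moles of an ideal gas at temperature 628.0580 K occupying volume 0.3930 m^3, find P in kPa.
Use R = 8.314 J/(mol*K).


P = nRT/V = 9.7190 * 8.314 * 628.0580 / 0.3930
= 50749.4517 / 0.3930 = 129133.4648 Pa = 129.1335 kPa

129.1335 kPa


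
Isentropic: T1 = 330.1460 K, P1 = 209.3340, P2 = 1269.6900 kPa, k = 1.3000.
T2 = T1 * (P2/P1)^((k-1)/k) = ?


(k-1)/k = 0.2308
(P2/P1)^exp = 1.5159
T2 = 330.1460 * 1.5159 = 500.4556 K

500.4556 K


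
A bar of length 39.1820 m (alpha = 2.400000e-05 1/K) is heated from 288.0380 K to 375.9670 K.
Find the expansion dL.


dT = 87.9290 K
dL = 2.400000e-05 * 39.1820 * 87.9290 = 0.082686 m
L_final = 39.264686 m

dL = 0.082686 m


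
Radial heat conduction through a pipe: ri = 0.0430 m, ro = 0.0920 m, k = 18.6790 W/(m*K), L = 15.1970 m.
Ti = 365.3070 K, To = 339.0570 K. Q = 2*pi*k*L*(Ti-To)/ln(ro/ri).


dT = 26.2500 K
ln(ro/ri) = 0.7606
Q = 2*pi*18.6790*15.1970*26.2500 / 0.7606 = 61556.0763 W

61556.0763 W


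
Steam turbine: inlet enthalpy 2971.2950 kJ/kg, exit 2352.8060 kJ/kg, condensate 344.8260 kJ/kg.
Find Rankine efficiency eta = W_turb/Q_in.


W = 618.4890 kJ/kg
Q_in = 2626.4690 kJ/kg
eta = 0.2355 = 23.5483%

eta = 23.5483%


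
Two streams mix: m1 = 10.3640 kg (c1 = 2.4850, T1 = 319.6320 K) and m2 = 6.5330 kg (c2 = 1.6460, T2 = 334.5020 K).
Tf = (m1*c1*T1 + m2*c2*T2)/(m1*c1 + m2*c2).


num = 11828.9815
den = 36.5079
Tf = 324.0119 K

324.0119 K


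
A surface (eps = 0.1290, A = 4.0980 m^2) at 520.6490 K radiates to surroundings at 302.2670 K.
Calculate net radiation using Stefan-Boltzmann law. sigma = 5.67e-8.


T^4 = 7.3482e+10
Tsurr^4 = 8.3476e+09
Q = 0.1290 * 5.67e-8 * 4.0980 * 6.5134e+10 = 1952.3337 W

1952.3337 W


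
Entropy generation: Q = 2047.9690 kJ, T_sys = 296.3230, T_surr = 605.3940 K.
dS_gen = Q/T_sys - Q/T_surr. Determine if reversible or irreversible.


dS_sys = 2047.9690/296.3230 = 6.9113 kJ/K
dS_surr = -2047.9690/605.3940 = -3.3829 kJ/K
dS_gen = 6.9113 - 3.3829 = 3.5284 kJ/K (irreversible)

dS_gen = 3.5284 kJ/K, irreversible


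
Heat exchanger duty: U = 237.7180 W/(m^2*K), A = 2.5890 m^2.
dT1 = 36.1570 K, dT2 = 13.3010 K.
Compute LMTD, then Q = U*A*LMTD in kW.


LMTD = 22.8553 K
Q = 237.7180 * 2.5890 * 22.8553 = 14066.3277 W = 14.0663 kW

14.0663 kW


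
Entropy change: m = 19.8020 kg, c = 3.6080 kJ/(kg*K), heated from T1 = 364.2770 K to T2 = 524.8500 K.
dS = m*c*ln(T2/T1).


T2/T1 = 1.4408
ln(T2/T1) = 0.3652
dS = 19.8020 * 3.6080 * 0.3652 = 26.0918 kJ/K

26.0918 kJ/K


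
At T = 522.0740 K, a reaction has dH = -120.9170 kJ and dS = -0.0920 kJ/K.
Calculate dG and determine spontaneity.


T*dS = 522.0740 * -0.0920 = -48.0308 kJ
dG = -120.9170 + 48.0308 = -72.8862 kJ (spontaneous)

dG = -72.8862 kJ, spontaneous


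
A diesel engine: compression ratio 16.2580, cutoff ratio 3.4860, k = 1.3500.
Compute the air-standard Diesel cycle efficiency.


r^(k-1) = 2.6538
rc^k = 5.3969
eta = 0.5063 = 50.6332%

50.6332%


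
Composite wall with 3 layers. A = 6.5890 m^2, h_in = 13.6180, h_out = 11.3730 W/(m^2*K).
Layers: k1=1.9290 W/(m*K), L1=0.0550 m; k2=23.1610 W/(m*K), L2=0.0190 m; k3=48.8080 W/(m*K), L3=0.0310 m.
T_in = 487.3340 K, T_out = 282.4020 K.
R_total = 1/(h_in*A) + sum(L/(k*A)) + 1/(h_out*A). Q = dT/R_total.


R_conv_in = 1/(13.6180*6.5890) = 0.0111
R_1 = 0.0550/(1.9290*6.5890) = 0.0043
R_2 = 0.0190/(23.1610*6.5890) = 0.0001
R_3 = 0.0310/(48.8080*6.5890) = 9.6394e-05
R_conv_out = 1/(11.3730*6.5890) = 0.0133
R_total = 0.0290 K/W
Q = 204.9320 / 0.0290 = 7057.5186 W

R_total = 0.0290 K/W, Q = 7057.5186 W


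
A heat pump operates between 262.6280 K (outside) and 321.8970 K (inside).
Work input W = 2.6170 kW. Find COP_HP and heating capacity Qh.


COP = 321.8970 / 59.2690 = 5.4311
Qh = 5.4311 * 2.6170 = 14.2132 kW

COP = 5.4311, Qh = 14.2132 kW


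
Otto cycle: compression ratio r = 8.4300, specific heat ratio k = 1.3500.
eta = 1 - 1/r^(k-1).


r^(k-1) = 2.1088
eta = 1 - 1/2.1088 = 0.5258 = 52.5801%

52.5801%


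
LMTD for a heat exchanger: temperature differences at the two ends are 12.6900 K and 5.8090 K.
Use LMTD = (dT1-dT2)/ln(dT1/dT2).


dT1/dT2 = 2.1845
ln(dT1/dT2) = 0.7814
LMTD = 6.8810 / 0.7814 = 8.8059 K

8.8059 K


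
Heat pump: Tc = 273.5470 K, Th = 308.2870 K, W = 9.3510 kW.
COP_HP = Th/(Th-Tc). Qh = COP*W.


COP = 308.2870 / 34.7400 = 8.8741
Qh = 8.8741 * 9.3510 = 82.9819 kW

COP = 8.8741, Qh = 82.9819 kW


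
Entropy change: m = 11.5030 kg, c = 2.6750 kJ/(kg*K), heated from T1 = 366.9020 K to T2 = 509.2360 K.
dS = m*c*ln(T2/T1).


T2/T1 = 1.3879
ln(T2/T1) = 0.3278
dS = 11.5030 * 2.6750 * 0.3278 = 10.0871 kJ/K

10.0871 kJ/K


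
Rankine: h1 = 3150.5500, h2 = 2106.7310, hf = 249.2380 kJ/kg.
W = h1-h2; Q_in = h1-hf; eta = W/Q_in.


W = 1043.8190 kJ/kg
Q_in = 2901.3120 kJ/kg
eta = 0.3598 = 35.9775%

eta = 35.9775%


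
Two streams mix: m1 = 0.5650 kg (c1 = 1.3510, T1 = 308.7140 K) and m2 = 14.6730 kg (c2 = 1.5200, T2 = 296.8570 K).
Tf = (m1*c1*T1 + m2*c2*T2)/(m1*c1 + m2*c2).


num = 6856.4358
den = 23.0663
Tf = 297.2494 K

297.2494 K


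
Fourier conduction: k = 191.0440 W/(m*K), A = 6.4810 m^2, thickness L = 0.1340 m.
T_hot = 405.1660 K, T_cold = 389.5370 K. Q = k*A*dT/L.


dT = 15.6290 K
Q = 191.0440 * 6.4810 * 15.6290 / 0.1340 = 144411.5126 W

144411.5126 W


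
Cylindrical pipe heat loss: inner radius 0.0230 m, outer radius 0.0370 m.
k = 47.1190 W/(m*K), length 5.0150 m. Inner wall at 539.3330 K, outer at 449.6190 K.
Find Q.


dT = 89.7140 K
ln(ro/ri) = 0.4754
Q = 2*pi*47.1190*5.0150*89.7140 / 0.4754 = 280172.9911 W

280172.9911 W


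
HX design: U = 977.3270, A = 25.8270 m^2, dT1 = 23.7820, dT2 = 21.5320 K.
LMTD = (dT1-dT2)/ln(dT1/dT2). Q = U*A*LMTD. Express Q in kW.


LMTD = 22.6384 K
Q = 977.3270 * 25.8270 * 22.6384 = 571424.6467 W = 571.4246 kW

571.4246 kW


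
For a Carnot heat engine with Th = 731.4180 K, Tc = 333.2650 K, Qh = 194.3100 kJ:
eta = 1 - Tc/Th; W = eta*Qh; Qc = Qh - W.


eta = 1 - 333.2650/731.4180 = 0.5444
W = 0.5444 * 194.3100 = 105.7741 kJ
Qc = 194.3100 - 105.7741 = 88.5359 kJ

eta = 54.4358%, W = 105.7741 kJ, Qc = 88.5359 kJ


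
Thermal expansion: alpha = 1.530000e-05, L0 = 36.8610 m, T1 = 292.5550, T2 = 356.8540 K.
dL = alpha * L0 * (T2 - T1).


dT = 64.2990 K
dL = 1.530000e-05 * 36.8610 * 64.2990 = 0.036263 m
L_final = 36.897263 m

dL = 0.036263 m


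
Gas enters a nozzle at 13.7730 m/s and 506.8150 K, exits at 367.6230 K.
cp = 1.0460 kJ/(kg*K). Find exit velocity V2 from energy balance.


dT = 139.1920 K
2*cp*1000*dT = 291189.6640
V1^2 = 189.6955
V2 = sqrt(291379.3595) = 539.7957 m/s

539.7957 m/s


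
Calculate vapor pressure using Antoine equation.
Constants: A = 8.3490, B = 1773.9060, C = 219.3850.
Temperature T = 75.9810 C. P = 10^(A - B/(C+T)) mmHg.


C+T = 295.3660
B/(C+T) = 6.0058
log10(P) = 8.3490 - 6.0058 = 2.3432
P = 10^2.3432 = 220.3995 mmHg

220.3995 mmHg


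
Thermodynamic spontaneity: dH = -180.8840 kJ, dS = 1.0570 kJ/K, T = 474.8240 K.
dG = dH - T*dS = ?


T*dS = 474.8240 * 1.0570 = 501.8890 kJ
dG = -180.8840 - 501.8890 = -682.7730 kJ (spontaneous)

dG = -682.7730 kJ, spontaneous


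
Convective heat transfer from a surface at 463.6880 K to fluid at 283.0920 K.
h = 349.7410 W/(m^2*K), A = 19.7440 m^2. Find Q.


dT = 180.5960 K
Q = 349.7410 * 19.7440 * 180.5960 = 1247067.0854 W

1247067.0854 W


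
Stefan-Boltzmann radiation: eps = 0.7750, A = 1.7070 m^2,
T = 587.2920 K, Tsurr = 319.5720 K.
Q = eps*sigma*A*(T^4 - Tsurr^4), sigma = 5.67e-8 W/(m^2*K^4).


T^4 = 1.1896e+11
Tsurr^4 = 1.0430e+10
Q = 0.7750 * 5.67e-8 * 1.7070 * 1.0853e+11 = 8141.1518 W

8141.1518 W
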